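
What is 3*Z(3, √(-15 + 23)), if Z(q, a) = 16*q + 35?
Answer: 249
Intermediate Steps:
Z(q, a) = 35 + 16*q
3*Z(3, √(-15 + 23)) = 3*(35 + 16*3) = 3*(35 + 48) = 3*83 = 249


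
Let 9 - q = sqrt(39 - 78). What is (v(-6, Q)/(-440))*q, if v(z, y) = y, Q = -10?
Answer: 9/44 - I*sqrt(39)/44 ≈ 0.20455 - 0.14193*I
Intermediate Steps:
q = 9 - I*sqrt(39) (q = 9 - sqrt(39 - 78) = 9 - sqrt(-39) = 9 - I*sqrt(39) ≈ 9.0 - 6.245*I)
(v(-6, Q)/(-440))*q = (-10/(-440))*(9 - I*sqrt(39)) = (-10*(-1/440))*(9 - I*sqrt(39)) = (9 - I*sqrt(39))/44 = 9/44 - I*sqrt(39)/44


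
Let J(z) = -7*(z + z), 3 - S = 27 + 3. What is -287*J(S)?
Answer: -108486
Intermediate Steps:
S = -27 (S = 3 - (27 + 3) = 3 - 1*30 = 3 - 30 = -27)
J(z) = -14*z
-287*J(S) = -(-4018)*(-27) = -287*378 = -108486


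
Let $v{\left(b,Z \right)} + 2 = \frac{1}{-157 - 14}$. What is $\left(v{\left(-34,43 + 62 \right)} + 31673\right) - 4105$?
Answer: $\frac{4713785}{171} \approx 27566.0$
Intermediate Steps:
$v{\left(b,Z \right)} = - \frac{343}{171}$ ($v{\left(b,Z \right)} = -2 + \frac{1}{-157 - 14} = -2 + \frac{1}{-171} = -2 - \frac{1}{171} = - \frac{343}{171}$)
$\left(v{\left(-34,43 + 62 \right)} + 31673\right) - 4105 = \left(- \frac{343}{171} + 31673\right) - 4105 = \frac{5415740}{171} - 4105 = \frac{4713785}{171}$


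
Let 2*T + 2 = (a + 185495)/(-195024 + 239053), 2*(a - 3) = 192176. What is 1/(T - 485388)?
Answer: -44029/21371051488 ≈ -2.0602e-6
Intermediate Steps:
a = 96091 (a = 3 + (½)*192176 = 3 + 96088 = 96091)
T = 96764/44029 (T = -1 + ((96091 + 185495)/(-195024 + 239053))/2 = -1 + (281586/44029)/2 = -1 + (281586*(1/44029))/2 = -1 + (½)*(281586/44029) = -1 + 140793/44029 = 96764/44029 ≈ 2.1977)
1/(T - 485388) = 1/(96764/44029 - 485388) = 1/(-21371051488/44029) = -44029/21371051488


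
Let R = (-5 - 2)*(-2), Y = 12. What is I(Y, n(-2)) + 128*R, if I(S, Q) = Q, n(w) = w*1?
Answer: 1790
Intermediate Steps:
n(w) = w
R = 14 (R = -7*(-2) = 14)
I(Y, n(-2)) + 128*R = -2 + 128*14 = -2 + 1792 = 1790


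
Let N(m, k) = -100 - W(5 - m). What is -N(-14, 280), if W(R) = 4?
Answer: 104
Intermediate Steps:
N(m, k) = -104 (N(m, k) = -100 - 1*4 = -100 - 4 = -104)
-N(-14, 280) = -1*(-104) = 104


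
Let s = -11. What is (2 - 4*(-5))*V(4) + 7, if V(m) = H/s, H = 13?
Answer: -19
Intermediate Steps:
V(m) = -13/11 (V(m) = 13/(-11) = 13*(-1/11) = -13/11)
(2 - 4*(-5))*V(4) + 7 = (2 - 4*(-5))*(-13/11) + 7 = (2 + 20)*(-13/11) + 7 = 22*(-13/11) + 7 = -26 + 7 = -19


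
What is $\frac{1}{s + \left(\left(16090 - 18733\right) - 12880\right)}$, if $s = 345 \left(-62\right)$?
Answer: $- \frac{1}{36913} \approx -2.7091 \cdot 10^{-5}$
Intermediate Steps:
$s = -21390$
$\frac{1}{s + \left(\left(16090 - 18733\right) - 12880\right)} = \frac{1}{-21390 + \left(\left(16090 - 18733\right) - 12880\right)} = \frac{1}{-21390 - 15523} = \frac{1}{-36913} = - \frac{1}{36913}$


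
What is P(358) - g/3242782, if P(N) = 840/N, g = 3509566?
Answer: 366878063/290228989 ≈ 1.2641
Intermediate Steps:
P(358) - g/3242782 = 840/358 - 3509566/3242782 = 840*(1/358) - 3509566/3242782 = 420/179 - 1*1754783/1621391 = 420/179 - 1754783/1621391 = 366878063/290228989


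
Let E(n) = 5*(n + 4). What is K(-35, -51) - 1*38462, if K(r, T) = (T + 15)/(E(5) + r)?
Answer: -192328/5 ≈ -38466.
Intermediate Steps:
E(n) = 20 + 5*n (E(n) = 5*(4 + n) = 20 + 5*n)
K(r, T) = (15 + T)/(45 + r) (K(r, T) = (T + 15)/((20 + 5*5) + r) = (15 + T)/((20 + 25) + r) = (15 + T)/(45 + r))
K(-35, -51) - 1*38462 = (15 - 51)/(45 - 35) - 1*38462 = -36/10 - 38462 = (1/10)*(-36) - 38462 = -18/5 - 38462 = -192328/5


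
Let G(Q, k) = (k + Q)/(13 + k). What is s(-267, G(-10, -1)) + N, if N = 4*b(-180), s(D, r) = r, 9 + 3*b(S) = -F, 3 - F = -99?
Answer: -1787/12 ≈ -148.92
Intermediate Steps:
G(Q, k) = (Q + k)/(13 + k)
F = 102 (F = 3 - 1*(-99) = 3 + 99 = 102)
b(S) = -37 (b(S) = -3 + (-1*102)/3 = -3 + (1/3)*(-102) = -3 - 34 = -37)
N = -148 (N = 4*(-37) = -148)
s(-267, G(-10, -1)) + N = (-10 - 1)/(13 - 1) - 148 = -11/12 - 148 = -1787/12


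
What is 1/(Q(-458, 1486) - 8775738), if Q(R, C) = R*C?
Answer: -1/9456326 ≈ -1.0575e-7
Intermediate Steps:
Q(R, C) = C*R
1/(Q(-458, 1486) - 8775738) = 1/(1486*(-458) - 8775738) = 1/(-680588 - 8775738) = 1/(-9456326) = -1/9456326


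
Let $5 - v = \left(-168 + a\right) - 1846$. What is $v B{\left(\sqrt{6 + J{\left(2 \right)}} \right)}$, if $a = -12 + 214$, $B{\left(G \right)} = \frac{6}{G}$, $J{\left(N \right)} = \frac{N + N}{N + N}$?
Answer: $\frac{10902 \sqrt{7}}{7} \approx 4120.6$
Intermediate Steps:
$J{\left(N \right)} = 1$ ($J{\left(N \right)} = \frac{2 N}{2 N} = 2 N \frac{1}{2 N} = 1$)
$a = 202$
$v = 1817$ ($v = 5 - \left(\left(-168 + 202\right) - 1846\right) = 5 - \left(34 - 1846\right) = 5 - -1812 = 5 + 1812 = 1817$)
$v B{\left(\sqrt{6 + J{\left(2 \right)}} \right)} = 1817 \frac{6}{\sqrt{6 + 1}} = 1817 \frac{6}{\sqrt{7}} = 1817 \cdot 6 \frac{\sqrt{7}}{7} = 1817 \frac{6 \sqrt{7}}{7} = \frac{10902 \sqrt{7}}{7}$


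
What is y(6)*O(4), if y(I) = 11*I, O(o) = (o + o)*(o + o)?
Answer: 4224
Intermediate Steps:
O(o) = 4*o² (O(o) = (2*o)*(2*o) = 4*o²)
y(6)*O(4) = (11*6)*(4*4²) = 66*(4*16) = 66*64 = 4224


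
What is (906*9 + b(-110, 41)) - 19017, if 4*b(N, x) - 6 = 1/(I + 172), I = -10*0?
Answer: -7472711/688 ≈ -10862.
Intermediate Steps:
I = 0
b(N, x) = 1033/688 (b(N, x) = 3/2 + 1/(4*(0 + 172)) = 3/2 + (¼)/172 = 3/2 + (¼)*(1/172) = 3/2 + 1/688 = 1033/688)
(906*9 + b(-110, 41)) - 19017 = (906*9 + 1033/688) - 19017 = (8154 + 1033/688) - 19017 = 5610985/688 - 19017 = -7472711/688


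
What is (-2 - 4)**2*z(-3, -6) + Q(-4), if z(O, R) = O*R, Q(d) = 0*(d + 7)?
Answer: 648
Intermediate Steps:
Q(d) = 0 (Q(d) = 0*(7 + d) = 0)
(-2 - 4)**2*z(-3, -6) + Q(-4) = (-2 - 4)**2*(-3*(-6)) + 0 = (-6)**2*18 + 0 = 36*18 + 0 = 648 + 0 = 648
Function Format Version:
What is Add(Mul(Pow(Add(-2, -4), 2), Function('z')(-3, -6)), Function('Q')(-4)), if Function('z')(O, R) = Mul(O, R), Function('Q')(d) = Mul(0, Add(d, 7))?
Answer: 648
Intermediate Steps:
Function('Q')(d) = 0 (Function('Q')(d) = Mul(0, Add(7, d)) = 0)
Add(Mul(Pow(Add(-2, -4), 2), Function('z')(-3, -6)), Function('Q')(-4)) = Add(Mul(Pow(Add(-2, -4), 2), Mul(-3, -6)), 0) = Add(Mul(Pow(-6, 2), 18), 0) = Add(Mul(36, 18), 0) = Add(648, 0) = 648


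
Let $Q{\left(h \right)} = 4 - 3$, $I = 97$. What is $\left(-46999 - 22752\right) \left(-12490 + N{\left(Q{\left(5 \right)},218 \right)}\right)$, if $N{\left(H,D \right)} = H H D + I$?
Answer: $849218425$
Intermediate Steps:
$Q{\left(h \right)} = 1$ ($Q{\left(h \right)} = 4 - 3 = 1$)
$N{\left(H,D \right)} = 97 + D H^{2}$ ($N{\left(H,D \right)} = H H D + 97 = H^{2} D + 97 = D H^{2} + 97 = 97 + D H^{2}$)
$\left(-46999 - 22752\right) \left(-12490 + N{\left(Q{\left(5 \right)},218 \right)}\right) = \left(-46999 - 22752\right) \left(-12490 + \left(97 + 218 \cdot 1^{2}\right)\right) = - 69751 \left(-12490 + \left(97 + 218 \cdot 1\right)\right) = - 69751 \left(-12490 + \left(97 + 218\right)\right) = - 69751 \left(-12490 + 315\right) = \left(-69751\right) \left(-12175\right) = 849218425$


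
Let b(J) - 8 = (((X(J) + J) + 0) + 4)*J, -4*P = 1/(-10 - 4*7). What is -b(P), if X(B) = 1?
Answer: -185593/23104 ≈ -8.0329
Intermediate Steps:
P = 1/152 (P = -1/(4*(-10 - 4*7)) = -1/(4*(-10 - 28)) = -¼/(-38) = -¼*(-1/38) = 1/152 ≈ 0.0065789)
b(J) = 8 + J*(5 + J) (b(J) = 8 + (((1 + J) + 0) + 4)*J = 8 + ((1 + J) + 4)*J = 8 + (5 + J)*J = 8 + J*(5 + J))
-b(P) = -(8 + (1/152)² + 5*(1/152)) = -(8 + 1/23104 + 5/152) = -1*185593/23104 = -185593/23104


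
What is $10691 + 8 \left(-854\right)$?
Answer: $3859$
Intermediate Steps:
$10691 + 8 \left(-854\right) = 10691 - 6832 = 3859$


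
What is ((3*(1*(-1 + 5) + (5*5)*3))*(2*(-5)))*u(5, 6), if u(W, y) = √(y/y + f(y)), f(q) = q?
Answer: -2370*√7 ≈ -6270.4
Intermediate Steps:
u(W, y) = √(1 + y) (u(W, y) = √(y/y + y) = √(1 + y))
((3*(1*(-1 + 5) + (5*5)*3))*(2*(-5)))*u(5, 6) = ((3*(1*(-1 + 5) + (5*5)*3))*(2*(-5)))*√(1 + 6) = ((3*(1*4 + 25*3))*(-10))*√7 = ((3*(4 + 75))*(-10))*√7 = ((3*79)*(-10))*√7 = (237*(-10))*√7 = -2370*√7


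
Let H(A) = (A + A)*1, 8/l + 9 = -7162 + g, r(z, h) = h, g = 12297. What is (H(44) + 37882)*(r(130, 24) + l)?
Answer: 2335762520/2563 ≈ 9.1134e+5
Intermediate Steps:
l = 4/2563 (l = 8/(-9 + (-7162 + 12297)) = 8/(-9 + 5135) = 8/5126 = 8*(1/5126) = 4/2563 ≈ 0.0015607)
H(A) = 2*A (H(A) = (2*A)*1 = 2*A)
(H(44) + 37882)*(r(130, 24) + l) = (2*44 + 37882)*(24 + 4/2563) = (88 + 37882)*(61516/2563) = 37970*(61516/2563) = 2335762520/2563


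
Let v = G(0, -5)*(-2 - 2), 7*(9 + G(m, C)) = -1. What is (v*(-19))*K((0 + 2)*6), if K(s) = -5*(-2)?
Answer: -48640/7 ≈ -6948.6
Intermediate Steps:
G(m, C) = -64/7 (G(m, C) = -9 + (⅐)*(-1) = -9 - ⅐ = -64/7)
K(s) = 10
v = 256/7 (v = -64*(-2 - 2)/7 = -64/7*(-4) = 256/7 ≈ 36.571)
(v*(-19))*K((0 + 2)*6) = ((256/7)*(-19))*10 = -4864/7*10 = -48640/7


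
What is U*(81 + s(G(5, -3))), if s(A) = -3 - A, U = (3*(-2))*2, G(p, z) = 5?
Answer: -876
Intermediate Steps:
U = -12 (U = -6*2 = -12)
U*(81 + s(G(5, -3))) = -12*(81 + (-3 - 1*5)) = -12*(81 + (-3 - 5)) = -12*(81 - 8) = -12*73 = -876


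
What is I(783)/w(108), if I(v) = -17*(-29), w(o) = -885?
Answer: -493/885 ≈ -0.55706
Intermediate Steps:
I(v) = 493
I(783)/w(108) = 493/(-885) = 493*(-1/885) = -493/885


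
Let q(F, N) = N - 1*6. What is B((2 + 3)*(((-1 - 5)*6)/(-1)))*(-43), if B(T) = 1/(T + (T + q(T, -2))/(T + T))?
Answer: -3870/16243 ≈ -0.23826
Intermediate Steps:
q(F, N) = -6 + N (q(F, N) = N - 6 = -6 + N)
B(T) = 1/(T + (-8 + T)/(2*T)) (B(T) = 1/(T + (T + (-6 - 2))/(T + T)) = 1/(T + (T - 8)/((2*T))) = 1/(T + (-8 + T)*(1/(2*T))) = 1/(T + (-8 + T)/(2*T)))
B((2 + 3)*(((-1 - 5)*6)/(-1)))*(-43) = (2*((2 + 3)*(((-1 - 5)*6)/(-1)))/(-8 + (2 + 3)*(((-1 - 5)*6)/(-1)) + 2*((2 + 3)*(((-1 - 5)*6)/(-1)))²))*(-43) = (2*(5*(-6*6*(-1)))/(-8 + 5*(-6*6*(-1)) + 2*(5*(-6*6*(-1)))²))*(-43) = (2*(5*(-36*(-1)))/(-8 + 5*(-36*(-1)) + 2*(5*(-36*(-1)))²))*(-43) = (2*(5*36)/(-8 + 5*36 + 2*(5*36)²))*(-43) = (2*180/(-8 + 180 + 2*180²))*(-43) = (2*180/(-8 + 180 + 2*32400))*(-43) = (2*180/(-8 + 180 + 64800))*(-43) = (2*180/64972)*(-43) = (2*180*(1/64972))*(-43) = (90/16243)*(-43) = -3870/16243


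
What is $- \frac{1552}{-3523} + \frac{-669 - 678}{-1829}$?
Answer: $\frac{7584089}{6443567} \approx 1.177$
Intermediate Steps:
$- \frac{1552}{-3523} + \frac{-669 - 678}{-1829} = \left(-1552\right) \left(- \frac{1}{3523}\right) - - \frac{1347}{1829} = \frac{1552}{3523} + \frac{1347}{1829} = \frac{7584089}{6443567}$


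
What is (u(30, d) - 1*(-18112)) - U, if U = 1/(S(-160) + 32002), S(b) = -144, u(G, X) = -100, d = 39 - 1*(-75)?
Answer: 573826295/31858 ≈ 18012.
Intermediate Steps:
d = 114 (d = 39 + 75 = 114)
U = 1/31858 (U = 1/(-144 + 32002) = 1/31858 ≈ 3.1389e-5)
(u(30, d) - 1*(-18112)) - U = (-100 - 1*(-18112)) - 1*1/31858 = (-100 + 18112) - 1/31858 = 18012 - 1/31858 = 573826295/31858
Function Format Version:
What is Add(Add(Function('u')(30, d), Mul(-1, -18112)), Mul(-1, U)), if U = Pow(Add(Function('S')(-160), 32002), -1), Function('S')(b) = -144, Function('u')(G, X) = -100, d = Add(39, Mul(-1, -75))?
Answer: Rational(573826295, 31858) ≈ 18012.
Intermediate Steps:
d = 114 (d = Add(39, 75) = 114)
U = Rational(1, 31858) (U = Pow(Add(-144, 32002), -1) = Pow(31858, -1) = Rational(1, 31858) ≈ 3.1389e-5)
Add(Add(Function('u')(30, d), Mul(-1, -18112)), Mul(-1, U)) = Add(Add(-100, Mul(-1, -18112)), Mul(-1, Rational(1, 31858))) = Add(Add(-100, 18112), Rational(-1, 31858)) = Add(18012, Rational(-1, 31858)) = Rational(573826295, 31858)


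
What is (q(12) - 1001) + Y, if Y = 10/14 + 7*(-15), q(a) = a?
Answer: -7653/7 ≈ -1093.3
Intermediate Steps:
Y = -730/7 (Y = 10*(1/14) - 105 = 5/7 - 105 = -730/7 ≈ -104.29)
(q(12) - 1001) + Y = (12 - 1001) - 730/7 = -989 - 730/7 = -7653/7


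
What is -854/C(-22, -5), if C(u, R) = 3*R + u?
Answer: 854/37 ≈ 23.081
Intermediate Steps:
C(u, R) = u + 3*R
-854/C(-22, -5) = -854/(-22 + 3*(-5)) = -854/(-22 - 15) = -854/(-37) = -854*(-1/37) = 854/37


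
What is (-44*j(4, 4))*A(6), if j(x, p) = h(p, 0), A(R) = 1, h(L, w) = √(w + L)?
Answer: -88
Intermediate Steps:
h(L, w) = √(L + w)
j(x, p) = √p (j(x, p) = √(p + 0) = √p)
(-44*j(4, 4))*A(6) = -44*√4*1 = -44*2*1 = -88*1 = -88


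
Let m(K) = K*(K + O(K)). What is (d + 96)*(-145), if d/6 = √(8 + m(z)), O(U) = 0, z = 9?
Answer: -13920 - 870*√89 ≈ -22128.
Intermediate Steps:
m(K) = K² (m(K) = K*(K + 0) = K*K = K²)
d = 6*√89 (d = 6*√(8 + 9²) = 6*√(8 + 81) = 6*√89 ≈ 56.604)
(d + 96)*(-145) = (6*√89 + 96)*(-145) = (96 + 6*√89)*(-145) = -13920 - 870*√89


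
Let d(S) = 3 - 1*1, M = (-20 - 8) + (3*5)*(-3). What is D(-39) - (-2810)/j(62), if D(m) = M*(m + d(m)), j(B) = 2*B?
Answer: 168867/62 ≈ 2723.7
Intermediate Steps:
M = -73 (M = -28 + 15*(-3) = -28 - 45 = -73)
d(S) = 2 (d(S) = 3 - 1 = 2)
D(m) = -146 - 73*m (D(m) = -73*(m + 2) = -73*(2 + m) = -146 - 73*m)
D(-39) - (-2810)/j(62) = (-146 - 73*(-39)) - (-2810)/(2*62) = (-146 + 2847) - (-2810)/124 = 2701 - (-2810)/124 = 2701 - 1*(-1405/62) = 2701 + 1405/62 = 168867/62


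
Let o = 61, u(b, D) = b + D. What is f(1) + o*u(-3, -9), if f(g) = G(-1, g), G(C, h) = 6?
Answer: -726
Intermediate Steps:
u(b, D) = D + b
f(g) = 6
f(1) + o*u(-3, -9) = 6 + 61*(-9 - 3) = 6 + 61*(-12) = 6 - 732 = -726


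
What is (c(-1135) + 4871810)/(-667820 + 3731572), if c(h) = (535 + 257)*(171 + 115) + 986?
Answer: 1274827/765938 ≈ 1.6644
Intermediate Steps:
c(h) = 227498 (c(h) = 792*286 + 986 = 226512 + 986 = 227498)
(c(-1135) + 4871810)/(-667820 + 3731572) = (227498 + 4871810)/(-667820 + 3731572) = 5099308/3063752 = 5099308*(1/3063752) = 1274827/765938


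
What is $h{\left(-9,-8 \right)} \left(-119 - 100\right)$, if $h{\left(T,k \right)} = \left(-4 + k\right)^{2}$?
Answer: $-31536$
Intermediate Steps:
$h{\left(-9,-8 \right)} \left(-119 - 100\right) = \left(-4 - 8\right)^{2} \left(-119 - 100\right) = \left(-12\right)^{2} \left(-219\right) = 144 \left(-219\right) = -31536$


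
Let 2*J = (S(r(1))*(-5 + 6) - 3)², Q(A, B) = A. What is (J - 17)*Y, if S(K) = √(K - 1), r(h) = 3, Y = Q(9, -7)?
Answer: -207/2 - 27*√2 ≈ -141.68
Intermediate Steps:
Y = 9
S(K) = √(-1 + K)
J = (-3 + √2)²/2 (J = (√(-1 + 3)*(-5 + 6) - 3)²/2 = (√2*1 - 3)²/2 = (√2 - 3)²/2 = (-3 + √2)²/2 ≈ 1.2574)
(J - 17)*Y = ((3 - √2)²/2 - 17)*9 = (-17 + (3 - √2)²/2)*9 = -153 + 9*(3 - √2)²/2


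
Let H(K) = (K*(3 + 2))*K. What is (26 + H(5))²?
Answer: 22801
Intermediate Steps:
H(K) = 5*K² (H(K) = (K*5)*K = (5*K)*K = 5*K²)
(26 + H(5))² = (26 + 5*5²)² = (26 + 5*25)² = (26 + 125)² = 151² = 22801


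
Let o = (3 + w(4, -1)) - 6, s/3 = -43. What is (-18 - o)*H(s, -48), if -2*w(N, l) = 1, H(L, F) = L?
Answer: 3741/2 ≈ 1870.5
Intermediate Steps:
s = -129 (s = 3*(-43) = -129)
w(N, l) = -½ (w(N, l) = -½*1 = -½)
o = -7/2 (o = (3 - ½) - 6 = 5/2 - 6 = -7/2 ≈ -3.5000)
(-18 - o)*H(s, -48) = (-18 - 1*(-7/2))*(-129) = (-18 + 7/2)*(-129) = -29/2*(-129) = 3741/2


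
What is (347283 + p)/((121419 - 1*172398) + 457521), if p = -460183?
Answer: -56450/203271 ≈ -0.27771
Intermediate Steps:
(347283 + p)/((121419 - 1*172398) + 457521) = (347283 - 460183)/((121419 - 1*172398) + 457521) = -112900/((121419 - 172398) + 457521) = -112900/(-50979 + 457521) = -112900/406542 = -112900*1/406542 = -56450/203271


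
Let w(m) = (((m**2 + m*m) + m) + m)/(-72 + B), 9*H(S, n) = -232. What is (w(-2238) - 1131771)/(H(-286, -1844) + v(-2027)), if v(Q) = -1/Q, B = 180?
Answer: 18955567526/470255 ≈ 40309.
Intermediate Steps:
H(S, n) = -232/9 (H(S, n) = (1/9)*(-232) = -232/9)
w(m) = m/54 + m**2/54 (w(m) = (((m**2 + m*m) + m) + m)/(-72 + 180) = (((m**2 + m**2) + m) + m)/108 = ((2*m**2 + m) + m)*(1/108) = ((m + 2*m**2) + m)*(1/108) = (2*m + 2*m**2)*(1/108) = m/54 + m**2/54)
(w(-2238) - 1131771)/(H(-286, -1844) + v(-2027)) = ((1/54)*(-2238)*(1 - 2238) - 1131771)/(-232/9 - 1/(-2027)) = ((1/54)*(-2238)*(-2237) - 1131771)/(-232/9 - 1*(-1/2027)) = (834401/9 - 1131771)/(-232/9 + 1/2027) = -9351538/(9*(-470255/18243)) = -9351538/9*(-18243/470255) = 18955567526/470255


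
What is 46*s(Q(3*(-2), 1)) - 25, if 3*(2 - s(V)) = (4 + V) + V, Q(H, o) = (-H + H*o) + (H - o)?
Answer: 661/3 ≈ 220.33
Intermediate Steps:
Q(H, o) = -o + H*o
s(V) = 2/3 - 2*V/3 (s(V) = 2 - ((4 + V) + V)/3 = 2 - (4 + 2*V)/3 = 2 + (-4/3 - 2*V/3) = 2/3 - 2*V/3)
46*s(Q(3*(-2), 1)) - 25 = 46*(2/3 - 2*(-1 + 3*(-2))/3) - 25 = 46*(2/3 - 2*(-1 - 6)/3) - 25 = 46*(2/3 - 2*(-7)/3) - 25 = 46*(2/3 - 2/3*(-7)) - 25 = 46*(2/3 + 14/3) - 25 = 46*(16/3) - 25 = 736/3 - 25 = 661/3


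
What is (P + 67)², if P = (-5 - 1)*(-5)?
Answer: 9409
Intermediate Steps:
P = 30 (P = -6*(-5) = 30)
(P + 67)² = (30 + 67)² = 97² = 9409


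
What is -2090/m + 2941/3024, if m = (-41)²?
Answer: -1376339/5083344 ≈ -0.27075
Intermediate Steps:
m = 1681
-2090/m + 2941/3024 = -2090/1681 + 2941/3024 = -1376339/5083344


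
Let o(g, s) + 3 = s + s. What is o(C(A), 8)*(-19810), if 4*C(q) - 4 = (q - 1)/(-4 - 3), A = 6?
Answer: -257530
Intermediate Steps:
C(q) = 29/28 - q/28 (C(q) = 1 + ((q - 1)/(-4 - 3))/4 = 1 + ((-1 + q)/(-7))/4 = 1 + ((-1 + q)*(-1/7))/4 = 1 + (1/7 - q/7)/4 = 1 + (1/28 - q/28) = 29/28 - q/28)
o(g, s) = -3 + 2*s (o(g, s) = -3 + (s + s) = -3 + 2*s)
o(C(A), 8)*(-19810) = (-3 + 2*8)*(-19810) = (-3 + 16)*(-19810) = 13*(-19810) = -257530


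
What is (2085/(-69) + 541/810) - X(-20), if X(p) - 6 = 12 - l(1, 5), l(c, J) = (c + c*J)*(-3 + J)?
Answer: -662287/18630 ≈ -35.549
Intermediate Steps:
l(c, J) = (-3 + J)*(c + J*c) (l(c, J) = (c + J*c)*(-3 + J) = (-3 + J)*(c + J*c))
X(p) = 6 (X(p) = 6 + (12 - (-3 + 5**2 - 2*5)) = 6 + (12 - (-3 + 25 - 10)) = 6 + (12 - 12) = 6 + 0 = 6)
(2085/(-69) + 541/810) - X(-20) = (2085/(-69) + 541/810) - 1*6 = (2085*(-1/69) + 541*(1/810)) - 6 = (-695/23 + 541/810) - 6 = -550507/18630 - 6 = -662287/18630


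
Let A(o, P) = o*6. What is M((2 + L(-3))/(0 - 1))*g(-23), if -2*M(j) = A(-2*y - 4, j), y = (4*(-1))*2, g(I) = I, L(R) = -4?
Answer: 828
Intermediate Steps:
y = -8 (y = -4*2 = -8)
A(o, P) = 6*o
M(j) = -36 (M(j) = -3*(-2*(-8) - 4) = -3*(16 - 4) = -3*12 = -½*72 = -36)
M((2 + L(-3))/(0 - 1))*g(-23) = -36*(-23) = 828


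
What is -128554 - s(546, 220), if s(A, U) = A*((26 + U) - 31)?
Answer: -245944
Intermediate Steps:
s(A, U) = A*(-5 + U)
-128554 - s(546, 220) = -128554 - 546*(-5 + 220) = -128554 - 546*215 = -128554 - 1*117390 = -128554 - 117390 = -245944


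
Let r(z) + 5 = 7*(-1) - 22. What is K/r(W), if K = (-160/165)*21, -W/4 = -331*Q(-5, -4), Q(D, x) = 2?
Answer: 112/187 ≈ 0.59893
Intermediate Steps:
W = 2648 (W = -(-1324)*2 = -4*(-662) = 2648)
r(z) = -34 (r(z) = -5 + (7*(-1) - 22) = -5 + (-7 - 22) = -5 - 29 = -34)
K = -224/11 (K = ((1/165)*(-160))*21 = -32/33*21 = -224/11 ≈ -20.364)
K/r(W) = -224/11/(-34) = -224/11*(-1/34) = 112/187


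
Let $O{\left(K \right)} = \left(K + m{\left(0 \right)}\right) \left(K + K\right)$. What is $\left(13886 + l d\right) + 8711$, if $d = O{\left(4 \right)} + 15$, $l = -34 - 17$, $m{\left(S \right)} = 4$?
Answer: $18568$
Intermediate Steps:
$l = -51$ ($l = -34 - 17 = -51$)
$O{\left(K \right)} = 2 K \left(4 + K\right)$ ($O{\left(K \right)} = \left(K + 4\right) \left(K + K\right) = \left(4 + K\right) 2 K = 2 K \left(4 + K\right)$)
$d = 79$ ($d = 2 \cdot 4 \left(4 + 4\right) + 15 = 2 \cdot 4 \cdot 8 + 15 = 64 + 15 = 79$)
$\left(13886 + l d\right) + 8711 = \left(13886 - 4029\right) + 8711 = 9857 + 8711 = 18568$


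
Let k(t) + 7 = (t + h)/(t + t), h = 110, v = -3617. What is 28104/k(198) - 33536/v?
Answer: -114123937/25319 ≈ -4507.4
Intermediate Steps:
k(t) = -7 + (110 + t)/(2*t) (k(t) = -7 + (t + 110)/(t + t) = -7 + (110 + t)/((2*t)) = -7 + (110 + t)*(1/(2*t)) = -7 + (110 + t)/(2*t))
28104/k(198) - 33536/v = 28104/(-13/2 + 55/198) - 33536/(-3617) = 28104/(-13/2 + 55*(1/198)) - 33536*(-1/3617) = 28104/(-13/2 + 5/18) + 33536/3617 = 28104/(-56/9) + 33536/3617 = 28104*(-9/56) + 33536/3617 = -31617/7 + 33536/3617 = -114123937/25319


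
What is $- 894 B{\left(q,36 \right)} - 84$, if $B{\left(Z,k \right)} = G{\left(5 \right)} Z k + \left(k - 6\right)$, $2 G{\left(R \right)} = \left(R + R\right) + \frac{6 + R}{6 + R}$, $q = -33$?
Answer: $5814492$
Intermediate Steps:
$G{\left(R \right)} = \frac{1}{2} + R$ ($G{\left(R \right)} = \frac{\left(R + R\right) + \frac{6 + R}{6 + R}}{2} = \frac{2 R + 1}{2} = \frac{1 + 2 R}{2} = \frac{1}{2} + R$)
$B{\left(Z,k \right)} = -6 + k + \frac{11 Z k}{2}$ ($B{\left(Z,k \right)} = \left(\frac{1}{2} + 5\right) Z k + \left(k - 6\right) = \frac{11 Z}{2} k + \left(-6 + k\right) = \frac{11 Z k}{2} + \left(-6 + k\right) = -6 + k + \frac{11 Z k}{2}$)
$- 894 B{\left(q,36 \right)} - 84 = - 894 \left(-6 + 36 + \frac{11}{2} \left(-33\right) 36\right) - 84 = - 894 \left(-6 + 36 - 6534\right) - 84 = \left(-894\right) \left(-6504\right) - 84 = 5814576 - 84 = 5814492$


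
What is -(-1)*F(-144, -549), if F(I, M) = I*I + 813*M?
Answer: -425601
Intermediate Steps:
F(I, M) = I² + 813*M
-(-1)*F(-144, -549) = -(-1)*((-144)² + 813*(-549)) = -(-1)*(20736 - 446337) = -(-1)*(-425601) = -1*425601 = -425601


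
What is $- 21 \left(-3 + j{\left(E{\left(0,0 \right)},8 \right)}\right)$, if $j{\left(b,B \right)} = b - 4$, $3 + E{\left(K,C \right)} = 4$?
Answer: $126$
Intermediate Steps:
$E{\left(K,C \right)} = 1$ ($E{\left(K,C \right)} = -3 + 4 = 1$)
$j{\left(b,B \right)} = -4 + b$
$- 21 \left(-3 + j{\left(E{\left(0,0 \right)},8 \right)}\right) = - 21 \left(-3 + \left(-4 + 1\right)\right) = - 21 \left(-3 - 3\right) = \left(-21\right) \left(-6\right) = 126$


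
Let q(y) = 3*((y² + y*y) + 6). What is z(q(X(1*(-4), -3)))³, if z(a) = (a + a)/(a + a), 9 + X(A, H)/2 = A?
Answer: 1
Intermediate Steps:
X(A, H) = -18 + 2*A
q(y) = 18 + 6*y² (q(y) = 3*((y² + y²) + 6) = 3*(2*y² + 6) = 3*(6 + 2*y²) = 18 + 6*y²)
z(a) = 1 (z(a) = (2*a)/((2*a)) = (2*a)*(1/(2*a)) = 1)
z(q(X(1*(-4), -3)))³ = 1³ = 1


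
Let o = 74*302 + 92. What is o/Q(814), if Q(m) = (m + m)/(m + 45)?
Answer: 438090/37 ≈ 11840.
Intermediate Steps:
o = 22440 (o = 22348 + 92 = 22440)
Q(m) = 2*m/(45 + m) (Q(m) = (2*m)/(45 + m) = 2*m/(45 + m))
o/Q(814) = 22440/((2*814/(45 + 814))) = 22440/((2*814/859)) = 22440/((2*814*(1/859))) = 22440/(1628/859) = 22440*(859/1628) = 438090/37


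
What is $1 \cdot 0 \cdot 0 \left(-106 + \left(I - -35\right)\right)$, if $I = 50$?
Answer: $0$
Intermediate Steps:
$1 \cdot 0 \cdot 0 \left(-106 + \left(I - -35\right)\right) = 1 \cdot 0 \cdot 0 \left(-106 + \left(50 - -35\right)\right) = 0 \cdot 0 \left(-106 + \left(50 + 35\right)\right) = 0 \left(-106 + 85\right) = 0 \left(-21\right) = 0$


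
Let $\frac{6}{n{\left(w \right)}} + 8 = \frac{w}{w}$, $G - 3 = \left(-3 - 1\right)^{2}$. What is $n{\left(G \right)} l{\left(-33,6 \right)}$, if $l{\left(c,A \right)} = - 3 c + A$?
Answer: $-90$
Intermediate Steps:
$l{\left(c,A \right)} = A - 3 c$
$G = 19$ ($G = 3 + \left(-3 - 1\right)^{2} = 3 + \left(-4\right)^{2} = 3 + 16 = 19$)
$n{\left(w \right)} = - \frac{6}{7}$ ($n{\left(w \right)} = \frac{6}{-8 + \frac{w}{w}} = \frac{6}{-8 + 1} = \frac{6}{-7} = 6 \left(- \frac{1}{7}\right) = - \frac{6}{7}$)
$n{\left(G \right)} l{\left(-33,6 \right)} = - \frac{6 \left(6 - -99\right)}{7} = - \frac{6 \left(6 + 99\right)}{7} = \left(- \frac{6}{7}\right) 105 = -90$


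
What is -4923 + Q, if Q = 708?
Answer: -4215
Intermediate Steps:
-4923 + Q = -4923 + 708 = -4215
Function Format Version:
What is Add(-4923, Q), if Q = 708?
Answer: -4215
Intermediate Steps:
Add(-4923, Q) = Add(-4923, 708) = -4215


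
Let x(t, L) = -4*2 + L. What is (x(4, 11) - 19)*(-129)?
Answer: 2064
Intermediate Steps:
x(t, L) = -8 + L
(x(4, 11) - 19)*(-129) = ((-8 + 11) - 19)*(-129) = (3 - 19)*(-129) = -16*(-129) = 2064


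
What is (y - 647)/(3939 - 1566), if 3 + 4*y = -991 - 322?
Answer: -976/2373 ≈ -0.41129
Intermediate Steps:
y = -329 (y = -¾ + (-991 - 322)/4 = -¾ + (¼)*(-1313) = -¾ - 1313/4 = -329)
(y - 647)/(3939 - 1566) = (-329 - 647)/(3939 - 1566) = -976/2373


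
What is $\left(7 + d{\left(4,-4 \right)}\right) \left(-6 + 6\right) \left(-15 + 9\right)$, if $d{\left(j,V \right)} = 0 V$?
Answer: $0$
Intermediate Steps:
$d{\left(j,V \right)} = 0$
$\left(7 + d{\left(4,-4 \right)}\right) \left(-6 + 6\right) \left(-15 + 9\right) = \left(7 + 0\right) \left(-6 + 6\right) \left(-15 + 9\right) = 7 \cdot 0 \left(-6\right) = 0 \left(-6\right) = 0$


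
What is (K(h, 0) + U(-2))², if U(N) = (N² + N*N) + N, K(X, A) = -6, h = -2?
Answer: 0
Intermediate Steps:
U(N) = N + 2*N² (U(N) = (N² + N²) + N = 2*N² + N = N + 2*N²)
(K(h, 0) + U(-2))² = (-6 - 2*(1 + 2*(-2)))² = (-6 - 2*(1 - 4))² = (-6 - 2*(-3))² = (-6 + 6)² = 0² = 0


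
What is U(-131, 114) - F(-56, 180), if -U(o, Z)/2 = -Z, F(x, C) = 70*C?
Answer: -12372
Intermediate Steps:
U(o, Z) = 2*Z (U(o, Z) = -(-2)*Z = 2*Z)
U(-131, 114) - F(-56, 180) = 2*114 - 70*180 = 228 - 1*12600 = 228 - 12600 = -12372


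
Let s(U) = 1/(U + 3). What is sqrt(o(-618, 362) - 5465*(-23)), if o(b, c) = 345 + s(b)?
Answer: sqrt(47671478385)/615 ≈ 355.02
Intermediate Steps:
s(U) = 1/(3 + U)
o(b, c) = 345 + 1/(3 + b)
sqrt(o(-618, 362) - 5465*(-23)) = sqrt((1036 + 345*(-618))/(3 - 618) - 5465*(-23)) = sqrt((1036 - 213210)/(-615) + 125695) = sqrt(-1/615*(-212174) + 125695) = sqrt(212174/615 + 125695) = sqrt(77514599/615) = sqrt(47671478385)/615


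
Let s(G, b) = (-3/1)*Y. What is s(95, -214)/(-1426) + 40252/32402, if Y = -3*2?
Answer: 14204029/11551313 ≈ 1.2296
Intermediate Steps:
Y = -6
s(G, b) = 18 (s(G, b) = -3/1*(-6) = -3*1*(-6) = -3*(-6) = 18)
s(95, -214)/(-1426) + 40252/32402 = 18/(-1426) + 40252/32402 = 18*(-1/1426) + 40252*(1/32402) = -9/713 + 20126/16201 = 14204029/11551313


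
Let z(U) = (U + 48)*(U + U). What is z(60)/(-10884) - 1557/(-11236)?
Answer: -10722681/10191052 ≈ -1.0522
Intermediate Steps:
z(U) = 2*U*(48 + U) (z(U) = (48 + U)*(2*U) = 2*U*(48 + U))
z(60)/(-10884) - 1557/(-11236) = (2*60*(48 + 60))/(-10884) - 1557/(-11236) = (2*60*108)*(-1/10884) - 1557*(-1/11236) = 12960*(-1/10884) + 1557/11236 = -1080/907 + 1557/11236 = -10722681/10191052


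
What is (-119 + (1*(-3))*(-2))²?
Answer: 12769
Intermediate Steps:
(-119 + (1*(-3))*(-2))² = (-119 - 3*(-2))² = (-119 + 6)² = (-113)² = 12769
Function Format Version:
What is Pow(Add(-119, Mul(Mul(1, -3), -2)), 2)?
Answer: 12769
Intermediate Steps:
Pow(Add(-119, Mul(Mul(1, -3), -2)), 2) = Pow(Add(-119, Mul(-3, -2)), 2) = Pow(Add(-119, 6), 2) = Pow(-113, 2) = 12769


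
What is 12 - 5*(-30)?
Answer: 162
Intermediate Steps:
12 - 5*(-30) = 12 + 150 = 162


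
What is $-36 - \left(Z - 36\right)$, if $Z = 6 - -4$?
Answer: $-10$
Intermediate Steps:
$Z = 10$ ($Z = 6 + 4 = 10$)
$-36 - \left(Z - 36\right) = -36 - \left(10 - 36\right) = -36 - -26 = -36 + 26 = -10$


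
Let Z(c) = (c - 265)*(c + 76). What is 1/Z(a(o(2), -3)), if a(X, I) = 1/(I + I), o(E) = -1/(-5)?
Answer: -36/723905 ≈ -4.9730e-5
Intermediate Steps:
o(E) = ⅕ (o(E) = -1*(-⅕) = ⅕)
a(X, I) = 1/(2*I)
Z(c) = (-265 + c)*(76 + c)
1/Z(a(o(2), -3)) = 1/(-20140 + ((½)/(-3))² - 189/(2*(-3))) = 1/(-20140 + ((½)*(-⅓))² - 189*(-1)/(2*3)) = 1/(-20140 + (-⅙)² - 189*(-⅙)) = 1/(-20140 + 1/36 + 63/2) = 1/(-723905/36) = -36/723905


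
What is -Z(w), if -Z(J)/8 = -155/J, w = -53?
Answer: 1240/53 ≈ 23.396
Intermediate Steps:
Z(J) = 1240/J (Z(J) = -(-1240)/J = 1240/J)
-Z(w) = -1240/(-53) = -1240*(-1)/53 = -1*(-1240/53) = 1240/53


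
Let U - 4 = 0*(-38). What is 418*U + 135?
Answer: 1807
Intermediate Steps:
U = 4 (U = 4 + 0*(-38) = 4 + 0 = 4)
418*U + 135 = 418*4 + 135 = 1672 + 135 = 1807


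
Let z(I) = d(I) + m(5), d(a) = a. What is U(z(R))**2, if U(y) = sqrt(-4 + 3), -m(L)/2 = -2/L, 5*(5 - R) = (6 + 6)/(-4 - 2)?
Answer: -1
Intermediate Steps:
R = 27/5 (R = 5 - (6 + 6)/(5*(-4 - 2)) = 5 - 12/(5*(-6)) = 5 - 12*(-1)/(5*6) = 5 - 1/5*(-2) = 5 + 2/5 = 27/5 ≈ 5.4000)
m(L) = 4/L (m(L) = -(-4)/L = 4/L)
z(I) = 4/5 + I (z(I) = I + 4/5 = 4/5 + I)
U(y) = I (U(y) = sqrt(-1) = I)
U(z(R))**2 = I**2 = -1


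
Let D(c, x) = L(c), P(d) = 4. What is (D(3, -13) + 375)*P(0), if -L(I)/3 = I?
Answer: 1464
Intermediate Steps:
L(I) = -3*I
D(c, x) = -3*c
(D(3, -13) + 375)*P(0) = (-3*3 + 375)*4 = (-9 + 375)*4 = 366*4 = 1464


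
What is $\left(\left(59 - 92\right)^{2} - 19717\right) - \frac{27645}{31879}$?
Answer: $- \frac{593869657}{31879} \approx -18629.0$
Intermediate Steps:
$\left(\left(59 - 92\right)^{2} - 19717\right) - \frac{27645}{31879} = \left(\left(-33\right)^{2} - 19717\right) - \frac{27645}{31879} = \left(1089 - 19717\right) - \frac{27645}{31879} = -18628 - \frac{27645}{31879} = - \frac{593869657}{31879}$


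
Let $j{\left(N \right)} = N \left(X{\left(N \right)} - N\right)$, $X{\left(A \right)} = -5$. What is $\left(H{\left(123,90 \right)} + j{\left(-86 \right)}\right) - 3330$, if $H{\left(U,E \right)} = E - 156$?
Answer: $-10362$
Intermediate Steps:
$H{\left(U,E \right)} = -156 + E$
$j{\left(N \right)} = N \left(-5 - N\right)$
$\left(H{\left(123,90 \right)} + j{\left(-86 \right)}\right) - 3330 = \left(\left(-156 + 90\right) - - 86 \left(5 - 86\right)\right) - 3330 = \left(-66 - \left(-86\right) \left(-81\right)\right) - 3330 = \left(-66 - 6966\right) - 3330 = -7032 - 3330 = -10362$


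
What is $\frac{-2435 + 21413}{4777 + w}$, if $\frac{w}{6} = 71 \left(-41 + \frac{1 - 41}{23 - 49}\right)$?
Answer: $- \frac{246714}{156437} \approx -1.5771$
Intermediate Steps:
$w = - \frac{218538}{13}$ ($w = 6 \cdot 71 \left(-41 + \frac{1 - 41}{23 - 49}\right) = 6 \cdot 71 \left(-41 - \frac{40}{-26}\right) = 6 \cdot 71 \left(-41 - - \frac{20}{13}\right) = 6 \cdot 71 \left(-41 + \frac{20}{13}\right) = 6 \cdot 71 \left(- \frac{513}{13}\right) = 6 \left(- \frac{36423}{13}\right) = - \frac{218538}{13} \approx -16811.0$)
$\frac{-2435 + 21413}{4777 + w} = \frac{-2435 + 21413}{4777 - \frac{218538}{13}} = \frac{18978}{- \frac{156437}{13}} = 18978 \left(- \frac{13}{156437}\right) = - \frac{246714}{156437}$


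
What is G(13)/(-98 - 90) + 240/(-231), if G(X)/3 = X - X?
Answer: -80/77 ≈ -1.0390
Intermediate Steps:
G(X) = 0 (G(X) = 3*(X - X) = 3*0 = 0)
G(13)/(-98 - 90) + 240/(-231) = 0/(-98 - 90) + 240/(-231) = 0/(-188) + 240*(-1/231) = 0*(-1/188) - 80/77 = 0 - 80/77 = -80/77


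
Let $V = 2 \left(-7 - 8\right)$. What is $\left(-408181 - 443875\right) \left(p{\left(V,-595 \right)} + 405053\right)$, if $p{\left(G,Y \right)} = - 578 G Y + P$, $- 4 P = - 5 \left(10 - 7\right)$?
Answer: $8445786334622$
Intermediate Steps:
$V = -30$ ($V = 2 \left(-15\right) = -30$)
$P = \frac{15}{4}$ ($P = - \frac{\left(-5\right) \left(10 - 7\right)}{4} = - \frac{\left(-5\right) 3}{4} = \left(- \frac{1}{4}\right) \left(-15\right) = \frac{15}{4} \approx 3.75$)
$p{\left(G,Y \right)} = \frac{15}{4} - 578 G Y$ ($p{\left(G,Y \right)} = - 578 G Y + \frac{15}{4} = \frac{15}{4} - 578 G Y$)
$\left(-408181 - 443875\right) \left(p{\left(V,-595 \right)} + 405053\right) = \left(-408181 - 443875\right) \left(\left(\frac{15}{4} - \left(-17340\right) \left(-595\right)\right) + 405053\right) = - 852056 \left(\left(\frac{15}{4} - 10317300\right) + 405053\right) = - 852056 \left(- \frac{41269185}{4} + 405053\right) = \left(-852056\right) \left(- \frac{39648973}{4}\right) = 8445786334622$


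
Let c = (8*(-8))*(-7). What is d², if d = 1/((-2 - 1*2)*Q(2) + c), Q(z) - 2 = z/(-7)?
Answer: 49/9535744 ≈ 5.1386e-6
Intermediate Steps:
Q(z) = 2 - z/7 (Q(z) = 2 + z/(-7) = 2 + z*(-⅐) = 2 - z/7)
c = 448 (c = -64*(-7) = 448)
d = 7/3088 (d = 1/((-2 - 1*2)*(2 - ⅐*2) + 448) = 1/((-2 - 2)*(2 - 2/7) + 448) = 1/(-4*12/7 + 448) = 1/(-48/7 + 448) = 1/(3088/7) = 7/3088 ≈ 0.0022668)
d² = (7/3088)² = 49/9535744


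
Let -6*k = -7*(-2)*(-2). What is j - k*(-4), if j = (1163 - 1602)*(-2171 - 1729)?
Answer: 5136356/3 ≈ 1.7121e+6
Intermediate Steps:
j = 1712100 (j = -439*(-3900) = 1712100)
k = 14/3 (k = -(-7*(-2))*(-2)/6 = -7*(-2)/3 = -⅙*(-28) = 14/3 ≈ 4.6667)
j - k*(-4) = 1712100 - 14*(-4)/3 = 1712100 - 1*(-56/3) = 1712100 + 56/3 = 5136356/3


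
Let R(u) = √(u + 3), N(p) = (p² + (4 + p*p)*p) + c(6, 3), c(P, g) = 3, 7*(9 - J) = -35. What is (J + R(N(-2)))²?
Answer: (14 + I*√6)² ≈ 190.0 + 68.586*I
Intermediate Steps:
J = 14 (J = 9 - ⅐*(-35) = 9 + 5 = 14)
N(p) = 3 + p² + p*(4 + p²) (N(p) = (p² + (4 + p*p)*p) + 3 = (p² + (4 + p²)*p) + 3 = (p² + p*(4 + p²)) + 3 = 3 + p² + p*(4 + p²))
R(u) = √(3 + u)
(J + R(N(-2)))² = (14 + √(3 + (3 + (-2)² + (-2)³ + 4*(-2))))² = (14 + √(3 + (3 + 4 - 8 - 8)))² = (14 + √(3 - 9))² = (14 + √(-6))² = (14 + I*√6)²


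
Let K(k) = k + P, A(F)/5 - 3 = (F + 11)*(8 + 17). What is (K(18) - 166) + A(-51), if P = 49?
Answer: -5084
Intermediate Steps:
A(F) = 1390 + 125*F (A(F) = 15 + 5*((F + 11)*(8 + 17)) = 15 + 5*((11 + F)*25) = 15 + 5*(275 + 25*F) = 15 + (1375 + 125*F) = 1390 + 125*F)
K(k) = 49 + k (K(k) = k + 49 = 49 + k)
(K(18) - 166) + A(-51) = ((49 + 18) - 166) + (1390 + 125*(-51)) = (67 - 166) + (1390 - 6375) = -99 - 4985 = -5084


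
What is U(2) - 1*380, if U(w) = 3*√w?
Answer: -380 + 3*√2 ≈ -375.76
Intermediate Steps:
U(2) - 1*380 = 3*√2 - 1*380 = 3*√2 - 380 = -380 + 3*√2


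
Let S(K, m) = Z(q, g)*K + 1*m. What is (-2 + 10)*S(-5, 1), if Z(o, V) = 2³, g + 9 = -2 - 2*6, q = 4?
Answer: -312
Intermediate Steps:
g = -23 (g = -9 + (-2 - 2*6) = -9 + (-2 - 12) = -9 - 14 = -23)
Z(o, V) = 8
S(K, m) = m + 8*K (S(K, m) = 8*K + 1*m = 8*K + m = m + 8*K)
(-2 + 10)*S(-5, 1) = (-2 + 10)*(1 + 8*(-5)) = 8*(1 - 40) = 8*(-39) = -312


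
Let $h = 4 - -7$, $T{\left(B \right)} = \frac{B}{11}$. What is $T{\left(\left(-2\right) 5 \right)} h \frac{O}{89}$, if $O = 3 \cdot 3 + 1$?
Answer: $- \frac{100}{89} \approx -1.1236$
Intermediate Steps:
$T{\left(B \right)} = \frac{B}{11}$ ($T{\left(B \right)} = B \frac{1}{11} = \frac{B}{11}$)
$O = 10$ ($O = 9 + 1 = 10$)
$h = 11$ ($h = 4 + 7 = 11$)
$T{\left(\left(-2\right) 5 \right)} h \frac{O}{89} = \frac{\left(-2\right) 5}{11} \cdot 11 \cdot \frac{10}{89} = \frac{1}{11} \left(-10\right) 11 \cdot 10 \cdot \frac{1}{89} = \left(- \frac{10}{11}\right) 11 \cdot \frac{10}{89} = \left(-10\right) \frac{10}{89} = - \frac{100}{89}$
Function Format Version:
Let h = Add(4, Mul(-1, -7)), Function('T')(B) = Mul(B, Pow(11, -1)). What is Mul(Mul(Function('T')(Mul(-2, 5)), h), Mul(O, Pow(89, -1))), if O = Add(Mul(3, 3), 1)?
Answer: Rational(-100, 89) ≈ -1.1236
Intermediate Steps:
Function('T')(B) = Mul(Rational(1, 11), B) (Function('T')(B) = Mul(B, Rational(1, 11)) = Mul(Rational(1, 11), B))
O = 10 (O = Add(9, 1) = 10)
h = 11 (h = Add(4, 7) = 11)
Mul(Mul(Function('T')(Mul(-2, 5)), h), Mul(O, Pow(89, -1))) = Mul(Mul(Mul(Rational(1, 11), Mul(-2, 5)), 11), Mul(10, Pow(89, -1))) = Mul(Mul(Mul(Rational(1, 11), -10), 11), Mul(10, Rational(1, 89))) = Mul(Mul(Rational(-10, 11), 11), Rational(10, 89)) = Mul(-10, Rational(10, 89)) = Rational(-100, 89)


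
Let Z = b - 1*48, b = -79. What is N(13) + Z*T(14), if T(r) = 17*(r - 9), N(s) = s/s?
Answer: -10794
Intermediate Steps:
Z = -127 (Z = -79 - 1*48 = -79 - 48 = -127)
N(s) = 1
T(r) = -153 + 17*r (T(r) = 17*(-9 + r) = -153 + 17*r)
N(13) + Z*T(14) = 1 - 127*(-153 + 17*14) = 1 - 127*(-153 + 238) = 1 - 127*85 = 1 - 10795 = -10794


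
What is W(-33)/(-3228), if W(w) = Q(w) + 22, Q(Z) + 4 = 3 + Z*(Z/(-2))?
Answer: 349/2152 ≈ 0.16217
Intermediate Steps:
Q(Z) = -1 - Z**2/2 (Q(Z) = -4 + (3 + Z*(Z/(-2))) = -4 + (3 + Z*(Z*(-1/2))) = -4 + (3 + Z*(-Z/2)) = -4 + (3 - Z**2/2) = -1 - Z**2/2)
W(w) = 21 - w**2/2 (W(w) = (-1 - w**2/2) + 22 = 21 - w**2/2)
W(-33)/(-3228) = (21 - 1/2*(-33)**2)/(-3228) = (21 - 1/2*1089)*(-1/3228) = (21 - 1089/2)*(-1/3228) = -1047/2*(-1/3228) = 349/2152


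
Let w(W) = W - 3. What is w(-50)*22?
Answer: -1166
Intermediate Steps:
w(W) = -3 + W
w(-50)*22 = (-3 - 50)*22 = -53*22 = -1166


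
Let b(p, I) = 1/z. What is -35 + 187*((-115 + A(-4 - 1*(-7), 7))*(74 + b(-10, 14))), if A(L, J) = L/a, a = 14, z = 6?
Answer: -133729445/84 ≈ -1.5920e+6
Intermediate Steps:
b(p, I) = 1/6
A(L, J) = L/14
-35 + 187*((-115 + A(-4 - 1*(-7), 7))*(74 + b(-10, 14))) = -35 + 187*((-115 + (-4 - 1*(-7))/14)*(74 + 1/6)) = -35 + 187*((-115 + (-4 + 7)/14)*(445/6)) = -35 + 187*((-115 + (1/14)*3)*(445/6)) = -35 + 187*((-115 + 3/14)*(445/6)) = -35 + 187*(-1607/14*445/6) = -35 + 187*(-715115/84) = -35 - 133726505/84 = -133729445/84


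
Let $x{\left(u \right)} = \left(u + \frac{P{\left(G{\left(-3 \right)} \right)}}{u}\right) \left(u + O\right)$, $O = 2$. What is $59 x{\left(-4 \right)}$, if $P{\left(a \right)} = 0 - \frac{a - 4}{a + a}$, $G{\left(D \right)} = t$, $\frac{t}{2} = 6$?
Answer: $\frac{2773}{6} \approx 462.17$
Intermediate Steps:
$t = 12$ ($t = 2 \cdot 6 = 12$)
$G{\left(D \right)} = 12$
$P{\left(a \right)} = - \frac{-4 + a}{2 a}$ ($P{\left(a \right)} = 0 - \frac{-4 + a}{2 a} = - \frac{-4 + a}{2 a}$)
$x{\left(u \right)} = \left(2 + u\right) \left(u - \frac{1}{3 u}\right)$ ($x{\left(u \right)} = \left(u + \frac{\frac{1}{2} \cdot \frac{1}{12} \left(4 - 12\right)}{u}\right) \left(u + 2\right) = \left(u + \frac{\frac{1}{2} \cdot \frac{1}{12} \left(4 - 12\right)}{u}\right) \left(2 + u\right) = \left(u + \frac{\frac{1}{2} \cdot \frac{1}{12} \left(-8\right)}{u}\right) \left(2 + u\right) = \left(u - \frac{1}{3 u}\right) \left(2 + u\right) = \left(2 + u\right) \left(u - \frac{1}{3 u}\right)$)
$59 x{\left(-4 \right)} = 59 \left(- \frac{1}{3} + \left(-4\right)^{2} + 2 \left(-4\right) - \frac{2}{3 \left(-4\right)}\right) = 59 \left(- \frac{1}{3} + 16 - 8 - - \frac{1}{6}\right) = 59 \left(- \frac{1}{3} + 16 - 8 + \frac{1}{6}\right) = 59 \cdot \frac{47}{6} = \frac{2773}{6}$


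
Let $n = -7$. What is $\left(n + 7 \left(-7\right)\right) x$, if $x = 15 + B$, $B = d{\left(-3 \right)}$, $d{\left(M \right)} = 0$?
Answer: $-840$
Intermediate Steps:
$B = 0$
$x = 15$ ($x = 15 + 0 = 15$)
$\left(n + 7 \left(-7\right)\right) x = \left(-7 + 7 \left(-7\right)\right) 15 = \left(-7 - 49\right) 15 = \left(-56\right) 15 = -840$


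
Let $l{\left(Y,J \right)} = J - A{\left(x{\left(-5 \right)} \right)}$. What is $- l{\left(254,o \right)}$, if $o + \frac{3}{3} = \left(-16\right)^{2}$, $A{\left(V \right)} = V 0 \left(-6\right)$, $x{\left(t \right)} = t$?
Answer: $-255$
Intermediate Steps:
$A{\left(V \right)} = 0$ ($A{\left(V \right)} = 0 \left(-6\right) = 0$)
$o = 255$ ($o = -1 + \left(-16\right)^{2} = -1 + 256 = 255$)
$l{\left(Y,J \right)} = J$ ($l{\left(Y,J \right)} = J - 0 = J + 0 = J$)
$- l{\left(254,o \right)} = \left(-1\right) 255 = -255$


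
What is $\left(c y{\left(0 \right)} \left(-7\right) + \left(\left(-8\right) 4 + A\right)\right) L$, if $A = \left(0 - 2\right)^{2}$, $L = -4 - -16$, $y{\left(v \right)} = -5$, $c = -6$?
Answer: $-2856$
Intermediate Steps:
$L = 12$ ($L = -4 + 16 = 12$)
$A = 4$ ($A = \left(-2\right)^{2} = 4$)
$\left(c y{\left(0 \right)} \left(-7\right) + \left(\left(-8\right) 4 + A\right)\right) L = \left(\left(-6\right) \left(-5\right) \left(-7\right) + \left(\left(-8\right) 4 + 4\right)\right) 12 = \left(30 \left(-7\right) + \left(-32 + 4\right)\right) 12 = \left(-210 - 28\right) 12 = \left(-238\right) 12 = -2856$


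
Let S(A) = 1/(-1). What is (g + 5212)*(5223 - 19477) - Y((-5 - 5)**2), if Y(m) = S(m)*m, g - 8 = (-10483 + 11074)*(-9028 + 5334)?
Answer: 31044271336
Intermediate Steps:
S(A) = -1
g = -2183146 (g = 8 + (-10483 + 11074)*(-9028 + 5334) = 8 + 591*(-3694) = 8 - 2183154 = -2183146)
Y(m) = -m
(g + 5212)*(5223 - 19477) - Y((-5 - 5)**2) = (-2183146 + 5212)*(5223 - 19477) - (-1)*(-5 - 5)**2 = -2177934*(-14254) - (-1)*(-10)**2 = 31044271236 - (-1)*100 = 31044271236 - 1*(-100) = 31044271236 + 100 = 31044271336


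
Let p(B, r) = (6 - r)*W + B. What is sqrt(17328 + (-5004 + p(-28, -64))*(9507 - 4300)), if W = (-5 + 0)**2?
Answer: 9*I*sqrt(210766) ≈ 4131.8*I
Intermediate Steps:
W = 25 (W = (-5)**2 = 25)
p(B, r) = 150 + B - 25*r (p(B, r) = (6 - r)*25 + B = (150 - 25*r) + B = 150 + B - 25*r)
sqrt(17328 + (-5004 + p(-28, -64))*(9507 - 4300)) = sqrt(17328 + (-5004 + (150 - 28 - 25*(-64)))*(9507 - 4300)) = sqrt(17328 + (-5004 + (150 - 28 + 1600))*5207) = sqrt(17328 + (-5004 + 1722)*5207) = sqrt(17328 - 3282*5207) = sqrt(17328 - 17089374) = sqrt(-17072046) = 9*I*sqrt(210766)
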